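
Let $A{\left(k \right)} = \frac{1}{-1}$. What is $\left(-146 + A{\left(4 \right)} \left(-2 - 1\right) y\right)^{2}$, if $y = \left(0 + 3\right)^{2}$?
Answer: $14161$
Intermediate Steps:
$A{\left(k \right)} = -1$
$y = 9$ ($y = 3^{2} = 9$)
$\left(-146 + A{\left(4 \right)} \left(-2 - 1\right) y\right)^{2} = \left(-146 + - (-2 - 1) 9\right)^{2} = \left(-146 + \left(-1\right) \left(-3\right) 9\right)^{2} = \left(-146 + 3 \cdot 9\right)^{2} = \left(-146 + 27\right)^{2} = \left(-119\right)^{2} = 14161$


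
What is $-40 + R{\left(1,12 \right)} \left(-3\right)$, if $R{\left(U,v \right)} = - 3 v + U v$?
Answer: $32$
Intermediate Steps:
$-40 + R{\left(1,12 \right)} \left(-3\right) = -40 + 12 \left(-3 + 1\right) \left(-3\right) = -40 + 12 \left(-2\right) \left(-3\right) = -40 - -72 = -40 + 72 = 32$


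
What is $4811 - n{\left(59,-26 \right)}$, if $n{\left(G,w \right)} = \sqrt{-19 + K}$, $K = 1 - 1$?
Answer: $4811 - i \sqrt{19} \approx 4811.0 - 4.3589 i$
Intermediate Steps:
$K = 0$
$n{\left(G,w \right)} = i \sqrt{19}$ ($n{\left(G,w \right)} = \sqrt{-19 + 0} = \sqrt{-19} = i \sqrt{19}$)
$4811 - n{\left(59,-26 \right)} = 4811 - i \sqrt{19}$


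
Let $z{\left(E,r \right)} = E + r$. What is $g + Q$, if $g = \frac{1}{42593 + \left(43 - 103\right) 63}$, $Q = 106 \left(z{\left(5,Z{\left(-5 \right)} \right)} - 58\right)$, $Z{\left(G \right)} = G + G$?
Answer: $- \frac{259193213}{38813} \approx -6678.0$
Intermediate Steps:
$Z{\left(G \right)} = 2 G$
$Q = -6678$ ($Q = 106 \left(\left(5 + 2 \left(-5\right)\right) - 58\right) = 106 \left(\left(5 - 10\right) - 58\right) = 106 \left(-5 - 58\right) = 106 \left(-63\right) = -6678$)
$g = \frac{1}{38813}$ ($g = \frac{1}{42593 - 3780} = \frac{1}{38813} \approx 2.5765 \cdot 10^{-5}$)
$g + Q = \frac{1}{38813} - 6678 = - \frac{259193213}{38813}$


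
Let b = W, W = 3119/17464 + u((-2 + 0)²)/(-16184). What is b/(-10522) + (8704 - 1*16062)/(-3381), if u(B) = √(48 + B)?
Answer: 1352067633125/621279739248 + √13/85144024 ≈ 2.1763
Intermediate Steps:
W = 3119/17464 - √13/8092 (W = 3119/17464 + √(48 + (-2 + 0)²)/(-16184) = 3119*(1/17464) + √(48 + (-2)²)*(-1/16184) = 3119/17464 + √(48 + 4)*(-1/16184) = 3119/17464 + √52*(-1/16184) = 3119/17464 + (2*√13)*(-1/16184) = 3119/17464 - √13/8092 ≈ 0.17815)
b = 3119/17464 - √13/8092 ≈ 0.17815
b/(-10522) + (8704 - 1*16062)/(-3381) = (3119/17464 - √13/8092)/(-10522) + (8704 - 1*16062)/(-3381) = (3119/17464 - √13/8092)*(-1/10522) + (8704 - 16062)*(-1/3381) = (-3119/183756208 + √13/85144024) - 7358*(-1/3381) = (-3119/183756208 + √13/85144024) + 7358/3381 = 1352067633125/621279739248 + √13/85144024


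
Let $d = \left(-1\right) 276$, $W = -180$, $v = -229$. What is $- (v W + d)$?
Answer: $-40944$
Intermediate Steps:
$d = -276$
$- (v W + d) = - (\left(-229\right) \left(-180\right) - 276) = - (41220 - 276) = \left(-1\right) 40944 = -40944$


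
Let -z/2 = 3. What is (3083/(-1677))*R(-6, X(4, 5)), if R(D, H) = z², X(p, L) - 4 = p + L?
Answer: -36996/559 ≈ -66.182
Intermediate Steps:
X(p, L) = 4 + L + p (X(p, L) = 4 + (p + L) = 4 + (L + p) = 4 + L + p)
z = -6 (z = -2*3 = -6)
R(D, H) = 36 (R(D, H) = (-6)² = 36)
(3083/(-1677))*R(-6, X(4, 5)) = (3083/(-1677))*36 = (3083*(-1/1677))*36 = -3083/1677*36 = -36996/559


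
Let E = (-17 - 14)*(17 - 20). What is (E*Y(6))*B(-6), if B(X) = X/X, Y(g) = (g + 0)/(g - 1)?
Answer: 558/5 ≈ 111.60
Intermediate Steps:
Y(g) = g/(-1 + g)
B(X) = 1
E = 93 (E = -31*(-3) = 93)
(E*Y(6))*B(-6) = (93*(6/(-1 + 6)))*1 = (93*(6/5))*1 = (558/5)*1 = 558/5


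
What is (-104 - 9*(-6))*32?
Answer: -1600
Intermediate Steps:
(-104 - 9*(-6))*32 = (-104 + 54)*32 = -50*32 = -1600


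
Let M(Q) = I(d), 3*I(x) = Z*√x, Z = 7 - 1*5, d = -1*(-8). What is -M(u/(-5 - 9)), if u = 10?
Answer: -4*√2/3 ≈ -1.8856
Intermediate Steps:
d = 8
Z = 2 (Z = 7 - 5 = 2)
I(x) = 2*√x/3 (I(x) = (2*√x)/3 = 2*√x/3)
M(Q) = 4*√2/3 (M(Q) = 2*√8/3 = 2*(2*√2)/3 = 4*√2/3)
-M(u/(-5 - 9)) = -4*√2/3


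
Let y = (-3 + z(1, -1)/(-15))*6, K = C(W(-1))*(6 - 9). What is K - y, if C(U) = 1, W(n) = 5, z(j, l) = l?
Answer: 73/5 ≈ 14.600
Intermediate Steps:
K = -3 (K = 1*(6 - 9) = 1*(-3) = -3)
y = -88/5 (y = (-3 - 1/(-15))*6 = (-3 - 1*(-1/15))*6 = (-3 + 1/15)*6 = -44/15*6 = -88/5 ≈ -17.600)
K - y = -3 - 1*(-88/5) = -3 + 88/5 = 73/5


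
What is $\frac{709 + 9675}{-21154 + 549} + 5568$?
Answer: $\frac{114718256}{20605} \approx 5567.5$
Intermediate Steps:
$\frac{709 + 9675}{-21154 + 549} + 5568 = \frac{10384}{-20605} + 5568 = 10384 \left(- \frac{1}{20605}\right) + 5568 = - \frac{10384}{20605} + 5568 = \frac{114718256}{20605}$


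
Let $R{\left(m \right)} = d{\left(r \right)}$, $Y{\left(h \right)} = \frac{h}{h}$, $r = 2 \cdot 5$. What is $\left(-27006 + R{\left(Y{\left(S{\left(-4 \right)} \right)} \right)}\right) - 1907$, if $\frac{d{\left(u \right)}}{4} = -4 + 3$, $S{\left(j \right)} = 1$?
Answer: $-28917$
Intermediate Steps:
$r = 10$
$d{\left(u \right)} = -4$ ($d{\left(u \right)} = 4 \left(-4 + 3\right) = 4 \left(-1\right) = -4$)
$Y{\left(h \right)} = 1$
$R{\left(m \right)} = -4$
$\left(-27006 + R{\left(Y{\left(S{\left(-4 \right)} \right)} \right)}\right) - 1907 = \left(-27006 - 4\right) - 1907 = -27010 - 1907 = -28917$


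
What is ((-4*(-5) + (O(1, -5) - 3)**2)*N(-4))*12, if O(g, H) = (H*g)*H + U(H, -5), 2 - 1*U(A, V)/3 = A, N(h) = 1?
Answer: 22428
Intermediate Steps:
U(A, V) = 6 - 3*A
O(g, H) = 6 - 3*H + g*H**2 (O(g, H) = (H*g)*H + (6 - 3*H) = g*H**2 + (6 - 3*H) = 6 - 3*H + g*H**2)
((-4*(-5) + (O(1, -5) - 3)**2)*N(-4))*12 = ((-4*(-5) + ((6 - 3*(-5) + 1*(-5)**2) - 3)**2)*1)*12 = ((20 + ((6 + 15 + 1*25) - 3)**2)*1)*12 = ((20 + ((6 + 15 + 25) - 3)**2)*1)*12 = ((20 + (46 - 3)**2)*1)*12 = ((20 + 43**2)*1)*12 = ((20 + 1849)*1)*12 = (1869*1)*12 = 1869*12 = 22428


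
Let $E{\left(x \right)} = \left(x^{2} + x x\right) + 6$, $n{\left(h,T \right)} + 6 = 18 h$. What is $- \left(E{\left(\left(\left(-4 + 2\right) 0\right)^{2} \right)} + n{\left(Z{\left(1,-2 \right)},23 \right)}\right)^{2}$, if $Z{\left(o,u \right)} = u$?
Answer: $-1296$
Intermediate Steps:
$n{\left(h,T \right)} = -6 + 18 h$
$E{\left(x \right)} = 6 + 2 x^{2}$ ($E{\left(x \right)} = \left(x^{2} + x^{2}\right) + 6 = 2 x^{2} + 6 = 6 + 2 x^{2}$)
$- \left(E{\left(\left(\left(-4 + 2\right) 0\right)^{2} \right)} + n{\left(Z{\left(1,-2 \right)},23 \right)}\right)^{2} = - \left(\left(6 + 2 \left(\left(\left(-4 + 2\right) 0\right)^{2}\right)^{2}\right) + \left(-6 + 18 \left(-2\right)\right)\right)^{2} = - \left(\left(6 + 2 \left(\left(\left(-2\right) 0\right)^{2}\right)^{2}\right) - 42\right)^{2} = - \left(\left(6 + 2 \left(0^{2}\right)^{2}\right) - 42\right)^{2} = - \left(\left(6 + 2 \cdot 0^{2}\right) - 42\right)^{2} = - \left(\left(6 + 2 \cdot 0\right) - 42\right)^{2} = - \left(\left(6 + 0\right) - 42\right)^{2} = - \left(6 - 42\right)^{2} = - \left(-36\right)^{2} = \left(-1\right) 1296 = -1296$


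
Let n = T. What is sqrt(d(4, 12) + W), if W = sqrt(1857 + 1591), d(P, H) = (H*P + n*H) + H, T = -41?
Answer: sqrt(-432 + 2*sqrt(862)) ≈ 19.32*I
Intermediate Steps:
n = -41
d(P, H) = -40*H + H*P (d(P, H) = (H*P - 41*H) + H = (-41*H + H*P) + H = -40*H + H*P)
W = 2*sqrt(862) (W = sqrt(3448) = 2*sqrt(862) ≈ 58.720)
sqrt(d(4, 12) + W) = sqrt(12*(-40 + 4) + 2*sqrt(862)) = sqrt(12*(-36) + 2*sqrt(862)) = sqrt(-432 + 2*sqrt(862))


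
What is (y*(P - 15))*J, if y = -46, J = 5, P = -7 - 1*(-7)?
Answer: 3450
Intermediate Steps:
P = 0 (P = -7 + 7 = 0)
(y*(P - 15))*J = -46*(0 - 15)*5 = -46*(-15)*5 = 690*5 = 3450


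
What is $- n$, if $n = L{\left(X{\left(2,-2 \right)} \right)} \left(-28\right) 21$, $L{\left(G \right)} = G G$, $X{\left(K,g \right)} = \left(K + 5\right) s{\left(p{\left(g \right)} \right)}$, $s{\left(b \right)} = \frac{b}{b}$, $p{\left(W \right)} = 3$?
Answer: $28812$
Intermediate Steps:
$s{\left(b \right)} = 1$
$X{\left(K,g \right)} = 5 + K$ ($X{\left(K,g \right)} = \left(K + 5\right) 1 = \left(5 + K\right) 1 = 5 + K$)
$L{\left(G \right)} = G^{2}$
$n = -28812$ ($n = \left(5 + 2\right)^{2} \left(-28\right) 21 = 7^{2} \left(-28\right) 21 = 49 \left(-28\right) 21 = \left(-1372\right) 21 = -28812$)
$- n = \left(-1\right) \left(-28812\right) = 28812$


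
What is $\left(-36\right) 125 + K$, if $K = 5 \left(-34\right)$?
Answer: $-4670$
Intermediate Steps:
$K = -170$
$\left(-36\right) 125 + K = \left(-36\right) 125 - 170 = -4500 - 170 = -4670$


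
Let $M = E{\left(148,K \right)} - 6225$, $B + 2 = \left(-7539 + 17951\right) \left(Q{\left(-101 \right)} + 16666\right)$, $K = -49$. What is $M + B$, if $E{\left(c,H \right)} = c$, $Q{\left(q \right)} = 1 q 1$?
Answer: $172468701$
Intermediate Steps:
$Q{\left(q \right)} = q$ ($Q{\left(q \right)} = q 1 = q$)
$B = 172474778$ ($B = -2 + \left(-7539 + 17951\right) \left(-101 + 16666\right) = -2 + 10412 \cdot 16565 = -2 + 172474780 = 172474778$)
$M = -6077$ ($M = 148 - 6225 = -6077$)
$M + B = -6077 + 172474778 = 172468701$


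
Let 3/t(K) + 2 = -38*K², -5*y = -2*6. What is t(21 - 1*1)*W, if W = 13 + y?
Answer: -21/6910 ≈ -0.0030391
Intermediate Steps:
y = 12/5 (y = -(-2)*6/5 = -⅕*(-12) = 12/5 ≈ 2.4000)
t(K) = 3/(-2 - 38*K²)
W = 77/5 (W = 13 + 12/5 = 77/5 ≈ 15.400)
t(21 - 1*1)*W = -3/(2 + 38*(21 - 1*1)²)*(77/5) = -3/(2 + 38*(21 - 1)²)*(77/5) = -3/(2 + 38*20²)*(77/5) = -3/(2 + 38*400)*(77/5) = -3/(2 + 15200)*(77/5) = -3/15202*(77/5) = -3*1/15202*(77/5) = -3/15202*77/5 = -21/6910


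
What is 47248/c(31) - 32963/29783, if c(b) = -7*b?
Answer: -1414340155/6462911 ≈ -218.84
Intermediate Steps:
47248/c(31) - 32963/29783 = 47248/((-7*31)) - 32963/29783 = 47248/(-217) - 32963*1/29783 = 47248*(-1/217) - 32963/29783 = -47248/217 - 32963/29783 = -1414340155/6462911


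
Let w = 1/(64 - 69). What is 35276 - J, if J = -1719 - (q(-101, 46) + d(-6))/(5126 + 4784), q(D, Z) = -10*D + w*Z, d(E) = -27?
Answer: 1833107119/49550 ≈ 36995.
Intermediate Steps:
w = -⅕ (w = 1/(-5) = -⅕ ≈ -0.20000)
q(D, Z) = -10*D - Z/5
J = -85181319/49550 (J = -1719 - ((-10*(-101) - ⅕*46) - 27)/(5126 + 4784) = -1719 - ((1010 - 46/5) - 27)/9910 = -1719 - (5004/5 - 27)/9910 = -1719 - 4869/(5*9910) = -1719 - 1*4869/49550 = -1719 - 4869/49550 = -85181319/49550 ≈ -1719.1)
35276 - J = 35276 - 1*(-85181319/49550) = 35276 + 85181319/49550 = 1833107119/49550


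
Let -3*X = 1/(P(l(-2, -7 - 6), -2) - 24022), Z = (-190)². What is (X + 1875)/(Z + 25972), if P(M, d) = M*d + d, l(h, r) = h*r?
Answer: 135427501/4483336416 ≈ 0.030207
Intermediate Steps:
Z = 36100
P(M, d) = d + M*d
X = 1/72228 (X = -1/(3*(-2*(1 - 2*(-7 - 6)) - 24022)) = -1/(3*(-2*(1 - 2*(-13)) - 24022)) = -1/(3*(-2*(1 + 26) - 24022)) = -1/(3*(-2*27 - 24022)) = -1/(3*(-54 - 24022)) = -⅓/(-24076) = -⅓*(-1/24076) = 1/72228 ≈ 1.3845e-5)
(X + 1875)/(Z + 25972) = (1/72228 + 1875)/(36100 + 25972) = (135427501/72228)/62072 = (135427501/72228)*(1/62072) = 135427501/4483336416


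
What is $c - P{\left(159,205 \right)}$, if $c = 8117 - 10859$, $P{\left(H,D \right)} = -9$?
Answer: $-2733$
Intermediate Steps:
$c = -2742$ ($c = 8117 - 10859 = -2742$)
$c - P{\left(159,205 \right)} = -2742 - -9 = -2742 + 9 = -2733$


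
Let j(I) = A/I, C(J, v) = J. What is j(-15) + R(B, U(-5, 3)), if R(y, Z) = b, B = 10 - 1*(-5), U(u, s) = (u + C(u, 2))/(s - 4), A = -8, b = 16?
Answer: 248/15 ≈ 16.533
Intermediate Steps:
j(I) = -8/I
U(u, s) = 2*u/(-4 + s) (U(u, s) = (u + u)/(s - 4) = (2*u)/(-4 + s) = 2*u/(-4 + s))
B = 15 (B = 10 + 5 = 15)
R(y, Z) = 16
j(-15) + R(B, U(-5, 3)) = -8/(-15) + 16 = -8*(-1/15) + 16 = 8/15 + 16 = 248/15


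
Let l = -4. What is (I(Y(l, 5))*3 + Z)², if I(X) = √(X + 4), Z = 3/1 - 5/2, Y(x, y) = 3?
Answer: 253/4 + 3*√7 ≈ 71.187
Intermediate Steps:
Z = ½ (Z = 3*1 - 5*½ = 3 - 5/2 = ½ ≈ 0.50000)
I(X) = √(4 + X)
(I(Y(l, 5))*3 + Z)² = (√(4 + 3)*3 + ½)² = (√7*3 + ½)² = (3*√7 + ½)² = (½ + 3*√7)²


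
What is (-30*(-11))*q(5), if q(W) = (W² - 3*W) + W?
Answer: 4950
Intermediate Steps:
q(W) = W² - 2*W
(-30*(-11))*q(5) = (-30*(-11))*(5*(-2 + 5)) = 330*(5*3) = 330*15 = 4950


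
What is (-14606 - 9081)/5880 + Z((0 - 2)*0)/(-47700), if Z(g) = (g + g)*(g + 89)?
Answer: -23687/5880 ≈ -4.0284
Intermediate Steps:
Z(g) = 2*g*(89 + g) (Z(g) = (2*g)*(89 + g) = 2*g*(89 + g))
(-14606 - 9081)/5880 + Z((0 - 2)*0)/(-47700) = (-14606 - 9081)/5880 + (2*((0 - 2)*0)*(89 + (0 - 2)*0))/(-47700) = -23687*1/5880 + (2*(-2*0)*(89 - 2*0))*(-1/47700) = -23687/5880 + (2*0*(89 + 0))*(-1/47700) = -23687/5880 + (2*0*89)*(-1/47700) = -23687/5880 + 0*(-1/47700) = -23687/5880 + 0 = -23687/5880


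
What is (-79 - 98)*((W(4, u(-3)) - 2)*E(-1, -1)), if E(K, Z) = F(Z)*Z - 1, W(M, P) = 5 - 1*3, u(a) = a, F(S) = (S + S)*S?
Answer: 0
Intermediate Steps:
F(S) = 2*S**2 (F(S) = (2*S)*S = 2*S**2)
W(M, P) = 2 (W(M, P) = 5 - 3 = 2)
E(K, Z) = -1 + 2*Z**3 (E(K, Z) = (2*Z**2)*Z - 1 = 2*Z**3 - 1 = -1 + 2*Z**3)
(-79 - 98)*((W(4, u(-3)) - 2)*E(-1, -1)) = (-79 - 98)*((2 - 2)*(-1 + 2*(-1)**3)) = -0*(-1 + 2*(-1)) = -0*(-1 - 2) = -0*(-3) = -177*0 = 0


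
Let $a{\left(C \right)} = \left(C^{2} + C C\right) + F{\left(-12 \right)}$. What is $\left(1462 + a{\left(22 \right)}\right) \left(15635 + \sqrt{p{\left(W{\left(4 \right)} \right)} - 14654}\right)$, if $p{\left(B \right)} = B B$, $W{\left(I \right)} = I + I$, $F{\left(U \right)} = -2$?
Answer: $37961780 + 2428 i \sqrt{14590} \approx 3.7962 \cdot 10^{7} + 2.9328 \cdot 10^{5} i$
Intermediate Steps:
$W{\left(I \right)} = 2 I$
$p{\left(B \right)} = B^{2}$
$a{\left(C \right)} = -2 + 2 C^{2}$ ($a{\left(C \right)} = \left(C^{2} + C C\right) - 2 = \left(C^{2} + C^{2}\right) - 2 = 2 C^{2} - 2 = -2 + 2 C^{2}$)
$\left(1462 + a{\left(22 \right)}\right) \left(15635 + \sqrt{p{\left(W{\left(4 \right)} \right)} - 14654}\right) = \left(1462 - \left(2 - 2 \cdot 22^{2}\right)\right) \left(15635 + \sqrt{\left(2 \cdot 4\right)^{2} - 14654}\right) = \left(1462 + \left(-2 + 2 \cdot 484\right)\right) \left(15635 + \sqrt{8^{2} - 14654}\right) = \left(1462 + \left(-2 + 968\right)\right) \left(15635 + \sqrt{64 - 14654}\right) = \left(1462 + 966\right) \left(15635 + \sqrt{-14590}\right) = 2428 \left(15635 + i \sqrt{14590}\right) = 37961780 + 2428 i \sqrt{14590}$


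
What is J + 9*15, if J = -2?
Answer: 133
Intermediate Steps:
J + 9*15 = -2 + 9*15 = -2 + 135 = 133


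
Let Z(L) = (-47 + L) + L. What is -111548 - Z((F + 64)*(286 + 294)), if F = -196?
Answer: 41619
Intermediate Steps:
Z(L) = -47 + 2*L
-111548 - Z((F + 64)*(286 + 294)) = -111548 - (-47 + 2*((-196 + 64)*(286 + 294))) = -111548 - (-47 + 2*(-132*580)) = -111548 - (-47 + 2*(-76560)) = -111548 - (-47 - 153120) = -111548 - 1*(-153167) = -111548 + 153167 = 41619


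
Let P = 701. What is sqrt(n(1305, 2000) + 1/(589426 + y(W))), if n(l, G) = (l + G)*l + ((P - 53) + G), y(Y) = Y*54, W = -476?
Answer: sqrt(1371445326139003854)/563722 ≈ 2077.4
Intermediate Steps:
y(Y) = 54*Y
n(l, G) = 648 + G + l*(G + l) (n(l, G) = (l + G)*l + ((701 - 53) + G) = (G + l)*l + (648 + G) = l*(G + l) + (648 + G) = 648 + G + l*(G + l))
sqrt(n(1305, 2000) + 1/(589426 + y(W))) = sqrt((648 + 2000 + 1305**2 + 2000*1305) + 1/(589426 + 54*(-476))) = sqrt((648 + 2000 + 1703025 + 2610000) + 1/(589426 - 25704)) = sqrt(4315673 + 1/563722) = sqrt(2432839814907/563722) = sqrt(1371445326139003854)/563722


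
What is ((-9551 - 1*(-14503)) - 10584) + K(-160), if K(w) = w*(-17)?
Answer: -2912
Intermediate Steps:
K(w) = -17*w
((-9551 - 1*(-14503)) - 10584) + K(-160) = ((-9551 - 1*(-14503)) - 10584) - 17*(-160) = ((-9551 + 14503) - 10584) + 2720 = (4952 - 10584) + 2720 = -5632 + 2720 = -2912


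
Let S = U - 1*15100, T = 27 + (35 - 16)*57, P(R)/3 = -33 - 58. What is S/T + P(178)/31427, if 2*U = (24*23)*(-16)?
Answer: -306816181/17441985 ≈ -17.591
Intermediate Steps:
P(R) = -273 (P(R) = 3*(-33 - 58) = 3*(-91) = -273)
T = 1110 (T = 27 + 19*57 = 27 + 1083 = 1110)
U = -4416 (U = ((24*23)*(-16))/2 = (552*(-16))/2 = (1/2)*(-8832) = -4416)
S = -19516 (S = -4416 - 1*15100 = -4416 - 15100 = -19516)
S/T + P(178)/31427 = -19516/1110 - 273/31427 = -19516*1/1110 - 273*1/31427 = -9758/555 - 273/31427 = -306816181/17441985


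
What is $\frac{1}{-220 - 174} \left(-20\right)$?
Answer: $\frac{10}{197} \approx 0.050761$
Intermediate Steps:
$\frac{1}{-220 - 174} \left(-20\right) = \frac{1}{-394} \left(-20\right) = \left(- \frac{1}{394}\right) \left(-20\right) = \frac{10}{197}$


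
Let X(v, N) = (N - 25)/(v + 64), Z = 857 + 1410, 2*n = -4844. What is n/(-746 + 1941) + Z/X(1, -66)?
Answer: -13562279/8365 ≈ -1621.3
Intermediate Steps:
n = -2422 (n = (½)*(-4844) = -2422)
Z = 2267
X(v, N) = (-25 + N)/(64 + v)
n/(-746 + 1941) + Z/X(1, -66) = -2422/(-746 + 1941) + 2267/(((-25 - 66)/(64 + 1))) = -2422/1195 + 2267/((-91/65)) = -2422*1/1195 + 2267/(((1/65)*(-91))) = -2422/1195 + 2267/(-7/5) = -2422/1195 + 2267*(-5/7) = -2422/1195 - 11335/7 = -13562279/8365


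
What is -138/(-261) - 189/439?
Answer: 3751/38193 ≈ 0.098212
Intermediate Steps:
-138/(-261) - 189/439 = -138*(-1/261) - 189*1/439 = 46/87 - 189/439 = 3751/38193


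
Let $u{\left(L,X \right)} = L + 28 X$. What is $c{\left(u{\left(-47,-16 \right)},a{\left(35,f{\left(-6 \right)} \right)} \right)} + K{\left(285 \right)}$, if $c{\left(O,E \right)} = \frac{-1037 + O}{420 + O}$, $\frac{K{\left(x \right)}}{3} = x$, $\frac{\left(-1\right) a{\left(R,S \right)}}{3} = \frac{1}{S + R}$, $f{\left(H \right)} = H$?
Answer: $\frac{65657}{75} \approx 875.43$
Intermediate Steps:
$a{\left(R,S \right)} = - \frac{3}{R + S}$ ($a{\left(R,S \right)} = - \frac{3}{S + R} = - \frac{3}{R + S}$)
$K{\left(x \right)} = 3 x$
$c{\left(O,E \right)} = \frac{-1037 + O}{420 + O}$
$c{\left(u{\left(-47,-16 \right)},a{\left(35,f{\left(-6 \right)} \right)} \right)} + K{\left(285 \right)} = \frac{-1037 + \left(-47 + 28 \left(-16\right)\right)}{420 + \left(-47 + 28 \left(-16\right)\right)} + 3 \cdot 285 = \frac{-1037 - 495}{420 - 495} + 855 = \frac{1}{-75} \left(-1532\right) + 855 = \left(- \frac{1}{75}\right) \left(-1532\right) + 855 = \frac{1532}{75} + 855 = \frac{65657}{75}$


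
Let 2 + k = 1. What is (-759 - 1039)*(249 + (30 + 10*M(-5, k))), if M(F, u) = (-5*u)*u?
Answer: -411742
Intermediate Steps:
k = -1 (k = -2 + 1 = -1)
M(F, u) = -5*u**2
(-759 - 1039)*(249 + (30 + 10*M(-5, k))) = (-759 - 1039)*(249 + (30 + 10*(-5*(-1)**2))) = -1798*(249 + (30 + 10*(-5*1))) = -1798*(249 + (30 + 10*(-5))) = -1798*(249 + (30 - 50)) = -1798*(249 - 20) = -1798*229 = -411742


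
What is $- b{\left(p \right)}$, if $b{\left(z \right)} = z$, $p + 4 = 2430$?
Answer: $-2426$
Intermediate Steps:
$p = 2426$ ($p = -4 + 2430 = 2426$)
$- b{\left(p \right)} = \left(-1\right) 2426 = -2426$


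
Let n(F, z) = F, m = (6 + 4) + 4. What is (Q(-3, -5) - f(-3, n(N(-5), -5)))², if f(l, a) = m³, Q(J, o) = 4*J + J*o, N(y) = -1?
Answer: 7513081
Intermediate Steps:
m = 14 (m = 10 + 4 = 14)
f(l, a) = 2744 (f(l, a) = 14³ = 2744)
(Q(-3, -5) - f(-3, n(N(-5), -5)))² = (-3*(4 - 5) - 1*2744)² = (-3*(-1) - 2744)² = (3 - 2744)² = (-2741)² = 7513081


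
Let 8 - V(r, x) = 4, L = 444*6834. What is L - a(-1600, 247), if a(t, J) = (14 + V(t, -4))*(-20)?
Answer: 3034656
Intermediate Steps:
L = 3034296
V(r, x) = 4 (V(r, x) = 8 - 1*4 = 8 - 4 = 4)
a(t, J) = -360 (a(t, J) = (14 + 4)*(-20) = 18*(-20) = -360)
L - a(-1600, 247) = 3034296 - 1*(-360) = 3034296 + 360 = 3034656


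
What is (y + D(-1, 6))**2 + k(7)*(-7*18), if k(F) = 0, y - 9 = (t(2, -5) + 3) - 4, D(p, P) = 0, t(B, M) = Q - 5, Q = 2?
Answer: 25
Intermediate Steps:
t(B, M) = -3 (t(B, M) = 2 - 5 = -3)
y = 5 (y = 9 + ((-3 + 3) - 4) = 9 + (0 - 4) = 9 - 4 = 5)
(y + D(-1, 6))**2 + k(7)*(-7*18) = (5 + 0)**2 + 0*(-7*18) = 5**2 + 0*(-126) = 25 + 0 = 25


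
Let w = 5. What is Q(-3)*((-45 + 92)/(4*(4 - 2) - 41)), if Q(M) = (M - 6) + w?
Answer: 188/33 ≈ 5.6970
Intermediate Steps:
Q(M) = -1 + M (Q(M) = (M - 6) + 5 = (-6 + M) + 5 = -1 + M)
Q(-3)*((-45 + 92)/(4*(4 - 2) - 41)) = (-1 - 3)*((-45 + 92)/(4*(4 - 2) - 41)) = -188/(4*2 - 41) = -188/(8 - 41) = -188/(-33) = -188*(-1)/33 = -4*(-47/33) = 188/33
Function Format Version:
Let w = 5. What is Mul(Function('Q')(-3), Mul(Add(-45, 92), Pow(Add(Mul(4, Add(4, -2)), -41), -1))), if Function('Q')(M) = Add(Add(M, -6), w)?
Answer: Rational(188, 33) ≈ 5.6970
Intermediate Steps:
Function('Q')(M) = Add(-1, M) (Function('Q')(M) = Add(Add(M, -6), 5) = Add(Add(-6, M), 5) = Add(-1, M))
Mul(Function('Q')(-3), Mul(Add(-45, 92), Pow(Add(Mul(4, Add(4, -2)), -41), -1))) = Mul(Add(-1, -3), Mul(Add(-45, 92), Pow(Add(Mul(4, Add(4, -2)), -41), -1))) = Mul(-4, Mul(47, Pow(Add(Mul(4, 2), -41), -1))) = Mul(-4, Mul(47, Pow(Add(8, -41), -1))) = Mul(-4, Mul(47, Pow(-33, -1))) = Mul(-4, Mul(47, Rational(-1, 33))) = Mul(-4, Rational(-47, 33)) = Rational(188, 33)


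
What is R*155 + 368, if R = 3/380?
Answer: 28061/76 ≈ 369.22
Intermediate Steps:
R = 3/380 (R = 3*(1/380) = 3/380 ≈ 0.0078947)
R*155 + 368 = (3/380)*155 + 368 = 93/76 + 368 = 28061/76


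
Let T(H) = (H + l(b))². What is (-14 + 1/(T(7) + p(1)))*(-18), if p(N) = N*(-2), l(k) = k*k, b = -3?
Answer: 31995/127 ≈ 251.93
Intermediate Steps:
l(k) = k²
p(N) = -2*N
T(H) = (9 + H)² (T(H) = (H + (-3)²)² = (H + 9)² = (9 + H)²)
(-14 + 1/(T(7) + p(1)))*(-18) = (-14 + 1/((9 + 7)² - 2*1))*(-18) = (-14 + 1/(16² - 2))*(-18) = (-14 + 1/(256 - 2))*(-18) = (-14 + 1/254)*(-18) = -3555/254*(-18) = 31995/127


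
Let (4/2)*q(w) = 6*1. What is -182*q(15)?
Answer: -546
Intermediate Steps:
q(w) = 3 (q(w) = (6*1)/2 = (½)*6 = 3)
-182*q(15) = -182*3 = -546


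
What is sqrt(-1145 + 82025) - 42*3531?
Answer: -148302 + 4*sqrt(5055) ≈ -1.4802e+5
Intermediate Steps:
sqrt(-1145 + 82025) - 42*3531 = sqrt(80880) - 148302 = 4*sqrt(5055) - 148302 = -148302 + 4*sqrt(5055)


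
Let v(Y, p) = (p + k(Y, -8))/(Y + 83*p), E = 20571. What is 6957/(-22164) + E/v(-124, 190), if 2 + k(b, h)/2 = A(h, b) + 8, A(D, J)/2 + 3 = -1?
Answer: 396309321779/229028 ≈ 1.7304e+6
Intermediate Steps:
A(D, J) = -8 (A(D, J) = -6 + 2*(-1) = -6 - 2 = -8)
k(b, h) = -4 (k(b, h) = -4 + 2*(-8 + 8) = -4 + 2*0 = -4 + 0 = -4)
v(Y, p) = (-4 + p)/(Y + 83*p) (v(Y, p) = (p - 4)/(Y + 83*p) = (-4 + p)/(Y + 83*p))
6957/(-22164) + E/v(-124, 190) = 6957/(-22164) + 20571/(((-4 + 190)/(-124 + 83*190))) = 6957*(-1/22164) + 20571/((186/(-124 + 15770))) = -2319/7388 + 20571/((186/15646)) = -2319/7388 + 20571/(((1/15646)*186)) = -2319/7388 + 20571/(93/7823) = -2319/7388 + 20571*(7823/93) = -2319/7388 + 53642311/31 = 396309321779/229028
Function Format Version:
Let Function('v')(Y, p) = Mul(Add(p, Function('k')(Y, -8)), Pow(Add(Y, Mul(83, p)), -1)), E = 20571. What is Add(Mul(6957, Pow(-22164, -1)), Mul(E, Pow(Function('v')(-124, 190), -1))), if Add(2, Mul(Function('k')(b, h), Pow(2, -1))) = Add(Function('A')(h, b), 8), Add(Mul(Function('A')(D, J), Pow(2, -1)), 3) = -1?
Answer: Rational(396309321779, 229028) ≈ 1.7304e+6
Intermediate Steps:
Function('A')(D, J) = -8 (Function('A')(D, J) = Add(-6, Mul(2, -1)) = Add(-6, -2) = -8)
Function('k')(b, h) = -4 (Function('k')(b, h) = Add(-4, Mul(2, Add(-8, 8))) = Add(-4, Mul(2, 0)) = Add(-4, 0) = -4)
Function('v')(Y, p) = Mul(Pow(Add(Y, Mul(83, p)), -1), Add(-4, p)) (Function('v')(Y, p) = Mul(Add(p, -4), Pow(Add(Y, Mul(83, p)), -1)) = Mul(Add(-4, p), Pow(Add(Y, Mul(83, p)), -1)) = Mul(Pow(Add(Y, Mul(83, p)), -1), Add(-4, p)))
Add(Mul(6957, Pow(-22164, -1)), Mul(E, Pow(Function('v')(-124, 190), -1))) = Add(Mul(6957, Pow(-22164, -1)), Mul(20571, Pow(Mul(Pow(Add(-124, Mul(83, 190)), -1), Add(-4, 190)), -1))) = Add(Mul(6957, Rational(-1, 22164)), Mul(20571, Pow(Mul(Pow(Add(-124, 15770), -1), 186), -1))) = Add(Rational(-2319, 7388), Mul(20571, Pow(Mul(Pow(15646, -1), 186), -1))) = Add(Rational(-2319, 7388), Mul(20571, Pow(Mul(Rational(1, 15646), 186), -1))) = Add(Rational(-2319, 7388), Mul(20571, Pow(Rational(93, 7823), -1))) = Add(Rational(-2319, 7388), Mul(20571, Rational(7823, 93))) = Add(Rational(-2319, 7388), Rational(53642311, 31)) = Rational(396309321779, 229028)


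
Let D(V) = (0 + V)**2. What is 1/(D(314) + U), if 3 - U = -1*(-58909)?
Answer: 1/39690 ≈ 2.5195e-5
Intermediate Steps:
U = -58906 (U = 3 - (-1)*(-58909) = 3 - 1*58909 = 3 - 58909 = -58906)
D(V) = V**2
1/(D(314) + U) = 1/(314**2 - 58906) = 1/(98596 - 58906) = 1/39690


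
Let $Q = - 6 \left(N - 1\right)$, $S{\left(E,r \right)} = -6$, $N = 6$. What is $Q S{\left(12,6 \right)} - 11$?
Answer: $169$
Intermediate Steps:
$Q = -30$ ($Q = - 6 \left(6 - 1\right) = \left(-6\right) 5 = -30$)
$Q S{\left(12,6 \right)} - 11 = \left(-30\right) \left(-6\right) - 11 = 180 - 11 = 169$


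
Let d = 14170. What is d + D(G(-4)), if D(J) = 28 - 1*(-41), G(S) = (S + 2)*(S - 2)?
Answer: 14239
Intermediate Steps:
G(S) = (-2 + S)*(2 + S) (G(S) = (2 + S)*(-2 + S) = (-2 + S)*(2 + S))
D(J) = 69 (D(J) = 28 + 41 = 69)
d + D(G(-4)) = 14170 + 69 = 14239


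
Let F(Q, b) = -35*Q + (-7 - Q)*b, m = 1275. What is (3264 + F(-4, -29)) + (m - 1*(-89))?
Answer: 4855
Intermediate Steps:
F(Q, b) = -35*Q + b*(-7 - Q)
(3264 + F(-4, -29)) + (m - 1*(-89)) = (3264 + (-35*(-4) - 7*(-29) - 1*(-4)*(-29))) + (1275 - 1*(-89)) = (3264 + (140 + 203 - 116)) + (1275 + 89) = (3264 + 227) + 1364 = 3491 + 1364 = 4855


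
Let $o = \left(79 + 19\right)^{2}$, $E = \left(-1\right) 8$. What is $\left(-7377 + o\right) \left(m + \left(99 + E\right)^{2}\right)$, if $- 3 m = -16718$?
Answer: $\frac{92556347}{3} \approx 3.0852 \cdot 10^{7}$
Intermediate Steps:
$m = \frac{16718}{3}$ ($m = \left(- \frac{1}{3}\right) \left(-16718\right) = \frac{16718}{3} \approx 5572.7$)
$E = -8$
$o = 9604$ ($o = 98^{2} = 9604$)
$\left(-7377 + o\right) \left(m + \left(99 + E\right)^{2}\right) = \left(-7377 + 9604\right) \left(\frac{16718}{3} + \left(99 - 8\right)^{2}\right) = 2227 \left(\frac{16718}{3} + 91^{2}\right) = 2227 \left(\frac{16718}{3} + 8281\right) = 2227 \cdot \frac{41561}{3} = \frac{92556347}{3}$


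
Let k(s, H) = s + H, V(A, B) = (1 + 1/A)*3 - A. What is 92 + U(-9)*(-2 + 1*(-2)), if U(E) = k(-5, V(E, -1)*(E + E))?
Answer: 952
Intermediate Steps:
V(A, B) = 3 - A + 3/A (V(A, B) = (3 + 3/A) - A = 3 - A + 3/A)
k(s, H) = H + s
U(E) = -5 + 2*E*(3 - E + 3/E) (U(E) = (3 - E + 3/E)*(E + E) - 5 = (3 - E + 3/E)*(2*E) - 5 = 2*E*(3 - E + 3/E) - 5 = -5 + 2*E*(3 - E + 3/E))
92 + U(-9)*(-2 + 1*(-2)) = 92 + (1 + 2*(-9)*(3 - 1*(-9)))*(-2 + 1*(-2)) = 92 + (1 + 2*(-9)*(3 + 9))*(-2 - 2) = 92 + (1 + 2*(-9)*12)*(-4) = 92 + (1 - 216)*(-4) = 92 - 215*(-4) = 92 + 860 = 952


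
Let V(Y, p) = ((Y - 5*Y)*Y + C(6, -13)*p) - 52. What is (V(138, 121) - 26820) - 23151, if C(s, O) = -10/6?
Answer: -379202/3 ≈ -1.2640e+5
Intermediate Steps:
C(s, O) = -5/3 (C(s, O) = -10*1/6 = -5/3)
V(Y, p) = -52 - 4*Y**2 - 5*p/3 (V(Y, p) = ((Y - 5*Y)*Y - 5*p/3) - 52 = ((-4*Y)*Y - 5*p/3) - 52 = (-4*Y**2 - 5*p/3) - 52 = -52 - 4*Y**2 - 5*p/3)
(V(138, 121) - 26820) - 23151 = ((-52 - 4*138**2 - 5/3*121) - 26820) - 23151 = ((-52 - 4*19044 - 605/3) - 26820) - 23151 = ((-52 - 76176 - 605/3) - 26820) - 23151 = (-229289/3 - 26820) - 23151 = -309749/3 - 23151 = -379202/3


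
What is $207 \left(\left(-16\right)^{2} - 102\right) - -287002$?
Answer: $318880$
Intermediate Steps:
$207 \left(\left(-16\right)^{2} - 102\right) - -287002 = 207 \left(256 - 102\right) + 287002 = 207 \cdot 154 + 287002 = 31878 + 287002 = 318880$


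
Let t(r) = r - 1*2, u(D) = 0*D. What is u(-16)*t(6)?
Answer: 0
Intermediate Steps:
u(D) = 0
t(r) = -2 + r (t(r) = r - 2 = -2 + r)
u(-16)*t(6) = 0*(-2 + 6) = 0*4 = 0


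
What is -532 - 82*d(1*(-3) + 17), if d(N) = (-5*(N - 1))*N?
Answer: 74088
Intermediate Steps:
d(N) = N*(5 - 5*N) (d(N) = (-5*(-1 + N))*N = (5 - 5*N)*N = N*(5 - 5*N))
-532 - 82*d(1*(-3) + 17) = -532 - 410*(1*(-3) + 17)*(1 - (1*(-3) + 17)) = -532 - 410*(-3 + 17)*(1 - (-3 + 17)) = -532 - 410*14*(1 - 1*14) = -532 - 410*14*(1 - 14) = -532 - 410*14*(-13) = -532 - 82*(-910) = -532 + 74620 = 74088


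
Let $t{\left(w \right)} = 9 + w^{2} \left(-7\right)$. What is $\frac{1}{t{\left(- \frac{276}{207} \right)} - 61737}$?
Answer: $- \frac{9}{555664} \approx -1.6197 \cdot 10^{-5}$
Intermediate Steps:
$t{\left(w \right)} = 9 - 7 w^{2}$
$\frac{1}{t{\left(- \frac{276}{207} \right)} - 61737} = \frac{1}{\left(9 - 7 \left(- \frac{276}{207}\right)^{2}\right) - 61737} = \frac{1}{\left(9 - 7 \left(\left(-276\right) \frac{1}{207}\right)^{2}\right) - 61737} = \frac{1}{\left(9 - 7 \left(- \frac{4}{3}\right)^{2}\right) - 61737} = \frac{1}{\left(9 - \frac{112}{9}\right) - 61737} = \frac{1}{- \frac{31}{9} - 61737} = \frac{1}{- \frac{555664}{9}} = - \frac{9}{555664}$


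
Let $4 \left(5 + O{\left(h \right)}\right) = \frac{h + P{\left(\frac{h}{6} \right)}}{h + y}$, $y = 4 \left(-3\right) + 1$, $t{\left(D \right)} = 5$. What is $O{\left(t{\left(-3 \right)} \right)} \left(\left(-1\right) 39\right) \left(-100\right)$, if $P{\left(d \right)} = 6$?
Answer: $- \frac{42575}{2} \approx -21288.0$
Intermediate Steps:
$y = -11$ ($y = -12 + 1 = -11$)
$O{\left(h \right)} = -5 + \frac{6 + h}{4 \left(-11 + h\right)}$ ($O{\left(h \right)} = -5 + \frac{\left(h + 6\right) \frac{1}{h - 11}}{4} = -5 + \frac{\left(6 + h\right) \frac{1}{-11 + h}}{4} = -5 + \frac{\frac{1}{-11 + h} \left(6 + h\right)}{4} = -5 + \frac{6 + h}{4 \left(-11 + h\right)}$)
$O{\left(t{\left(-3 \right)} \right)} \left(\left(-1\right) 39\right) \left(-100\right) = \frac{226 - 95}{4 \left(-11 + 5\right)} \left(\left(-1\right) 39\right) \left(-100\right) = \frac{226 - 95}{4 \left(-6\right)} \left(-39\right) \left(-100\right) = \frac{1}{4} \left(- \frac{1}{6}\right) 131 \left(-39\right) \left(-100\right) = \left(- \frac{131}{24}\right) \left(-39\right) \left(-100\right) = \frac{1703}{8} \left(-100\right) = - \frac{42575}{2}$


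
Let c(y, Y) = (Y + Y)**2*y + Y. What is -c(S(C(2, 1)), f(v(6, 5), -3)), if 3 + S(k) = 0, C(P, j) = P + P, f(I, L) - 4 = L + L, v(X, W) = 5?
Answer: 50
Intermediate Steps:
f(I, L) = 4 + 2*L (f(I, L) = 4 + (L + L) = 4 + 2*L)
C(P, j) = 2*P
S(k) = -3 (S(k) = -3 + 0 = -3)
c(y, Y) = Y + 4*y*Y**2 (c(y, Y) = (2*Y)**2*y + Y = (4*Y**2)*y + Y = 4*y*Y**2 + Y = Y + 4*y*Y**2)
-c(S(C(2, 1)), f(v(6, 5), -3)) = -(4 + 2*(-3))*(1 + 4*(4 + 2*(-3))*(-3)) = -(4 - 6)*(1 + 4*(4 - 6)*(-3)) = -(-2)*(1 + 4*(-2)*(-3)) = -(-2)*(1 + 24) = -(-2)*25 = -1*(-50) = 50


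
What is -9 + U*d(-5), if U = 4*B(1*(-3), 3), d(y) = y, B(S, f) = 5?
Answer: -109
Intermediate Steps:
U = 20 (U = 4*5 = 20)
-9 + U*d(-5) = -9 + 20*(-5) = -9 - 100 = -109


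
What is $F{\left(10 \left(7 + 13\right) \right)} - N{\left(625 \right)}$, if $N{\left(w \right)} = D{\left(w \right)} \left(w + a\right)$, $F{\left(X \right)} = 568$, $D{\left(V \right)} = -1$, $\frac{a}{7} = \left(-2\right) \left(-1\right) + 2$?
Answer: $1221$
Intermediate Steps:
$a = 28$ ($a = 7 \left(\left(-2\right) \left(-1\right) + 2\right) = 7 \left(2 + 2\right) = 7 \cdot 4 = 28$)
$N{\left(w \right)} = -28 - w$ ($N{\left(w \right)} = - (w + 28) = - (28 + w) = -28 - w$)
$F{\left(10 \left(7 + 13\right) \right)} - N{\left(625 \right)} = 568 - \left(-28 - 625\right) = 568 - -653 = 568 + 653 = 1221$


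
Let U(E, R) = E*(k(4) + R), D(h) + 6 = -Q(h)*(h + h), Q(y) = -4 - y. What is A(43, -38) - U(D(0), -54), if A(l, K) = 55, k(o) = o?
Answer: -245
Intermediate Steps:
D(h) = -6 - 2*h*(-4 - h) (D(h) = -6 - (-4 - h)*(h + h) = -6 - (-4 - h)*2*h = -6 - 2*h*(-4 - h))
U(E, R) = E*(4 + R)
A(43, -38) - U(D(0), -54) = 55 - (-6 + 2*0*(4 + 0))*(4 - 54) = 55 - (-6 + 2*0*4)*(-50) = 55 - (-6 + 0)*(-50) = 55 - (-6)*(-50) = 55 - 1*300 = 55 - 300 = -245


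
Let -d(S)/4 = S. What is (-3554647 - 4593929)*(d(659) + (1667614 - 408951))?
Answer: -10234831467552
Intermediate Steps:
d(S) = -4*S
(-3554647 - 4593929)*(d(659) + (1667614 - 408951)) = (-3554647 - 4593929)*(-4*659 + (1667614 - 408951)) = -8148576*(-2636 + 1258663) = -8148576*1256027 = -10234831467552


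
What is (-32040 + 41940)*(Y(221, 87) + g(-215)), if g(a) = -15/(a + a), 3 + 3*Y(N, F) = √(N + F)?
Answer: -410850/43 + 6600*√77 ≈ 48360.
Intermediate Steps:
Y(N, F) = -1 + √(F + N)/3 (Y(N, F) = -1 + √(N + F)/3 = -1 + √(F + N)/3)
g(a) = -15/(2*a) (g(a) = -15*1/(2*a) = -15/(2*a))
(-32040 + 41940)*(Y(221, 87) + g(-215)) = (-32040 + 41940)*((-1 + √(87 + 221)/3) - 15/2/(-215)) = 9900*((-1 + √308/3) - 15/2*(-1/215)) = 9900*((-1 + (2*√77)/3) + 3/86) = 9900*((-1 + 2*√77/3) + 3/86) = 9900*(-83/86 + 2*√77/3) = -410850/43 + 6600*√77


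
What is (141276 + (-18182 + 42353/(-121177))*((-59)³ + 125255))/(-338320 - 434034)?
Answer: -88276465900080/46795770329 ≈ -1886.4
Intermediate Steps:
(141276 + (-18182 + 42353/(-121177))*((-59)³ + 125255))/(-338320 - 434034) = (141276 + (-18182 + 42353*(-1/121177))*(-205379 + 125255))/(-772354) = (141276 + (-18182 - 42353/121177)*(-80124))*(-1/772354) = (141276 - 2203282567/121177*(-80124))*(-1/772354) = (141276 + 176535812398308/121177)*(-1/772354) = (176552931800160/121177)*(-1/772354) = -88276465900080/46795770329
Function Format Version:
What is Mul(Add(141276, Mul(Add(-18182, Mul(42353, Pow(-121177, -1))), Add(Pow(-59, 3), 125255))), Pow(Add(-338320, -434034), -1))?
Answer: Rational(-88276465900080, 46795770329) ≈ -1886.4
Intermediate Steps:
Mul(Add(141276, Mul(Add(-18182, Mul(42353, Pow(-121177, -1))), Add(Pow(-59, 3), 125255))), Pow(Add(-338320, -434034), -1)) = Mul(Add(141276, Mul(Add(-18182, Mul(42353, Rational(-1, 121177))), Add(-205379, 125255))), Pow(-772354, -1)) = Mul(Add(141276, Mul(Add(-18182, Rational(-42353, 121177)), -80124)), Rational(-1, 772354)) = Mul(Add(141276, Mul(Rational(-2203282567, 121177), -80124)), Rational(-1, 772354)) = Mul(Add(141276, Rational(176535812398308, 121177)), Rational(-1, 772354)) = Mul(Rational(176552931800160, 121177), Rational(-1, 772354)) = Rational(-88276465900080, 46795770329)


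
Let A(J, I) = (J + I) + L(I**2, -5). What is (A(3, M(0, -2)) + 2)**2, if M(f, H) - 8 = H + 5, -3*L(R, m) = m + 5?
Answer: 256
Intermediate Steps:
L(R, m) = -5/3 - m/3 (L(R, m) = -(m + 5)/3 = -(5 + m)/3 = -5/3 - m/3)
M(f, H) = 13 + H (M(f, H) = 8 + (H + 5) = 8 + (5 + H) = 13 + H)
A(J, I) = I + J (A(J, I) = (J + I) + (-5/3 - 1/3*(-5)) = (I + J) + (-5/3 + 5/3) = (I + J) + 0 = I + J)
(A(3, M(0, -2)) + 2)**2 = (((13 - 2) + 3) + 2)**2 = ((11 + 3) + 2)**2 = (14 + 2)**2 = 16**2 = 256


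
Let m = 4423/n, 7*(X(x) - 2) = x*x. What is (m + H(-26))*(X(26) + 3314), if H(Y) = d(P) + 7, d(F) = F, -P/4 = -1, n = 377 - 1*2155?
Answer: 180772440/6223 ≈ 29049.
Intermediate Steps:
n = -1778 (n = 377 - 2155 = -1778)
P = 4 (P = -4*(-1) = 4)
X(x) = 2 + x**2/7 (X(x) = 2 + (x*x)/7 = 2 + x**2/7)
m = -4423/1778 (m = 4423/(-1778) = 4423*(-1/1778) = -4423/1778 ≈ -2.4876)
H(Y) = 11 (H(Y) = 4 + 7 = 11)
(m + H(-26))*(X(26) + 3314) = (-4423/1778 + 11)*((2 + (1/7)*26**2) + 3314) = 15135*((2 + (1/7)*676) + 3314)/1778 = 15135*((2 + 676/7) + 3314)/1778 = 15135*(690/7 + 3314)/1778 = (15135/1778)*(23888/7) = 180772440/6223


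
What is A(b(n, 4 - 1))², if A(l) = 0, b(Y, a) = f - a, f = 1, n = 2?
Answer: 0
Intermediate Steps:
b(Y, a) = 1 - a
A(b(n, 4 - 1))² = 0² = 0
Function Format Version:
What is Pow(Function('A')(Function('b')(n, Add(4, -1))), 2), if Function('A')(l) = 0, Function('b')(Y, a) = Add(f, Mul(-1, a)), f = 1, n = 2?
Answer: 0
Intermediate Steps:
Function('b')(Y, a) = Add(1, Mul(-1, a))
Pow(Function('A')(Function('b')(n, Add(4, -1))), 2) = Pow(0, 2) = 0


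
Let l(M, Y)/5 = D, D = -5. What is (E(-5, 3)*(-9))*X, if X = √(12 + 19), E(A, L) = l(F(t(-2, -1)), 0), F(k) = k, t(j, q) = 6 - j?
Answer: 225*√31 ≈ 1252.7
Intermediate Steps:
l(M, Y) = -25 (l(M, Y) = 5*(-5) = -25)
E(A, L) = -25
X = √31 ≈ 5.5678
(E(-5, 3)*(-9))*X = (-25*(-9))*√31 = 225*√31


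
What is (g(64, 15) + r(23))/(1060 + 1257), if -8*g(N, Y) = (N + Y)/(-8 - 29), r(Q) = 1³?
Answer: 375/685832 ≈ 0.00054678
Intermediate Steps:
r(Q) = 1
g(N, Y) = N/296 + Y/296 (g(N, Y) = -(N + Y)/(8*(-8 - 29)) = -(N + Y)/(8*(-37)) = -(N + Y)*(-1)/(8*37) = -(-N/37 - Y/37)/8 = N/296 + Y/296)
(g(64, 15) + r(23))/(1060 + 1257) = (((1/296)*64 + (1/296)*15) + 1)/(1060 + 1257) = ((8/37 + 15/296) + 1)/2317 = (79/296 + 1)*(1/2317) = (375/296)*(1/2317) = 375/685832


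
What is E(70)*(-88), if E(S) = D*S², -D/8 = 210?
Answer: 724416000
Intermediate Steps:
D = -1680 (D = -8*210 = -1680)
E(S) = -1680*S²
E(70)*(-88) = -1680*70²*(-88) = -1680*4900*(-88) = -8232000*(-88) = 724416000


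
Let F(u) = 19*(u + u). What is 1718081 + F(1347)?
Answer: 1769267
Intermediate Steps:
F(u) = 38*u (F(u) = 19*(2*u) = 38*u)
1718081 + F(1347) = 1718081 + 38*1347 = 1718081 + 51186 = 1769267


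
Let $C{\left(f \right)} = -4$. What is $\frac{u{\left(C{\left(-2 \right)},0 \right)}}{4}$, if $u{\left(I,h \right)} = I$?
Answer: $-1$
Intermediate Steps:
$\frac{u{\left(C{\left(-2 \right)},0 \right)}}{4} = - \frac{4}{4} = \left(-4\right) \frac{1}{4} = -1$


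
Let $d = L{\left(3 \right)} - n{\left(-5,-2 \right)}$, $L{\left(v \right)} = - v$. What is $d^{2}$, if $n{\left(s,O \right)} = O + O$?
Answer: $1$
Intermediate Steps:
$n{\left(s,O \right)} = 2 O$
$d = 1$ ($d = \left(-1\right) 3 - 2 \left(-2\right) = -3 - -4 = -3 + 4 = 1$)
$d^{2} = 1^{2} = 1$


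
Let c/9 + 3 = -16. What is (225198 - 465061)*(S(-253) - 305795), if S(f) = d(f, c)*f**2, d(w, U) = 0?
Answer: 73348906085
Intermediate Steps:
c = -171 (c = -27 + 9*(-16) = -27 - 144 = -171)
S(f) = 0 (S(f) = 0*f**2 = 0)
(225198 - 465061)*(S(-253) - 305795) = (225198 - 465061)*(0 - 305795) = -239863*(-305795) = 73348906085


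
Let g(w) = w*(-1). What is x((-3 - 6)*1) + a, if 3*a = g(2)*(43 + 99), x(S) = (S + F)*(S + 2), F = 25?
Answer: -620/3 ≈ -206.67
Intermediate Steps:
g(w) = -w
x(S) = (2 + S)*(25 + S) (x(S) = (S + 25)*(S + 2) = (25 + S)*(2 + S) = (2 + S)*(25 + S))
a = -284/3 (a = ((-1*2)*(43 + 99))/3 = (-2*142)/3 = (⅓)*(-284) = -284/3 ≈ -94.667)
x((-3 - 6)*1) + a = (50 + ((-3 - 6)*1)² + 27*((-3 - 6)*1)) - 284/3 = (50 + (-9*1)² + 27*(-9*1)) - 284/3 = (50 + (-9)² + 27*(-9)) - 284/3 = (50 + 81 - 243) - 284/3 = -112 - 284/3 = -620/3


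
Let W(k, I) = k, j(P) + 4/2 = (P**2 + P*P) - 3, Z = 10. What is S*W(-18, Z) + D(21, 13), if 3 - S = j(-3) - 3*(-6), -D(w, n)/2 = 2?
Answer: 500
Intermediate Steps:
D(w, n) = -4 (D(w, n) = -2*2 = -4)
j(P) = -5 + 2*P**2 (j(P) = -2 + ((P**2 + P*P) - 3) = -2 + ((P**2 + P**2) - 3) = -2 + (2*P**2 - 3) = -2 + (-3 + 2*P**2) = -5 + 2*P**2)
S = -28 (S = 3 - ((-5 + 2*(-3)**2) - 3*(-6)) = 3 - ((-5 + 2*9) + 18) = 3 - ((-5 + 18) + 18) = 3 - (13 + 18) = 3 - 1*31 = 3 - 31 = -28)
S*W(-18, Z) + D(21, 13) = -28*(-18) - 4 = 504 - 4 = 500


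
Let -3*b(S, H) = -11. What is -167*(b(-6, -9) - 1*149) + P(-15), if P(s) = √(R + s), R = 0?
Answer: 72812/3 + I*√15 ≈ 24271.0 + 3.873*I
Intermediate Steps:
b(S, H) = 11/3 (b(S, H) = -⅓*(-11) = 11/3)
P(s) = √s (P(s) = √(0 + s) = √s)
-167*(b(-6, -9) - 1*149) + P(-15) = -167*(11/3 - 1*149) + √(-15) = -167*(11/3 - 149) + I*√15 = -167*(-436/3) + I*√15 = 72812/3 + I*√15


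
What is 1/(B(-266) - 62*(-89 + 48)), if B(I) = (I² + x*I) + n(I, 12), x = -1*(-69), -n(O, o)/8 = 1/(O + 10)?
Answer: 32/1758209 ≈ 1.8200e-5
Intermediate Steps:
n(O, o) = -8/(10 + O) (n(O, o) = -8/(O + 10) = -8/(10 + O))
x = 69
B(I) = I² - 8/(10 + I) + 69*I (B(I) = (I² + 69*I) - 8/(10 + I) = I² - 8/(10 + I) + 69*I)
1/(B(-266) - 62*(-89 + 48)) = 1/((-8 - 266*(10 - 266)*(69 - 266))/(10 - 266) - 62*(-89 + 48)) = 1/((-8 - 266*(-256)*(-197))/(-256) - 62*(-41)) = 1/(-(-8 - 13414912)/256 + 2542) = 1/(-1/256*(-13414920) + 2542) = 1/(1676865/32 + 2542) = 1/(1758209/32) = 32/1758209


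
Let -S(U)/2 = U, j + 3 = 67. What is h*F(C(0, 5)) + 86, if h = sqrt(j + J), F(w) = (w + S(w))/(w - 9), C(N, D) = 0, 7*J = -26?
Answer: 86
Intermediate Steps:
J = -26/7 (J = (1/7)*(-26) = -26/7 ≈ -3.7143)
j = 64 (j = -3 + 67 = 64)
S(U) = -2*U
F(w) = -w/(-9 + w) (F(w) = (w - 2*w)/(w - 9) = (-w)/(-9 + w) = -w/(-9 + w))
h = sqrt(2954)/7 (h = sqrt(64 - 26/7) = sqrt(422/7) = sqrt(2954)/7 ≈ 7.7644)
h*F(C(0, 5)) + 86 = (sqrt(2954)/7)*(-1*0/(-9 + 0)) + 86 = (sqrt(2954)/7)*(-1*0/(-9)) + 86 = (sqrt(2954)/7)*(-1*0*(-1/9)) + 86 = (sqrt(2954)/7)*0 + 86 = 0 + 86 = 86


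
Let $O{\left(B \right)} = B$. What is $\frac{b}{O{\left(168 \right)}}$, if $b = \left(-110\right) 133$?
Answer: $- \frac{1045}{12} \approx -87.083$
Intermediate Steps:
$b = -14630$
$\frac{b}{O{\left(168 \right)}} = - \frac{14630}{168} = \left(-14630\right) \frac{1}{168} = - \frac{1045}{12}$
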